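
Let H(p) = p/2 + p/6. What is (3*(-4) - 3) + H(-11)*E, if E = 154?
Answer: -3433/3 ≈ -1144.3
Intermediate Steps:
H(p) = 2*p/3 (H(p) = p*(½) + p*(⅙) = p/2 + p/6 = 2*p/3)
(3*(-4) - 3) + H(-11)*E = (3*(-4) - 3) + ((⅔)*(-11))*154 = (-12 - 3) - 22/3*154 = -15 - 3388/3 = -3433/3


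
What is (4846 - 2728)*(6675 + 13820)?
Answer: 43408410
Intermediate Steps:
(4846 - 2728)*(6675 + 13820) = 2118*20495 = 43408410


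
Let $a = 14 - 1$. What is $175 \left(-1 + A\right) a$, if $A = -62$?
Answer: $-143325$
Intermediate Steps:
$a = 13$ ($a = 14 - 1 = 13$)
$175 \left(-1 + A\right) a = 175 \left(-1 - 62\right) 13 = 175 \left(-63\right) 13 = \left(-11025\right) 13 = -143325$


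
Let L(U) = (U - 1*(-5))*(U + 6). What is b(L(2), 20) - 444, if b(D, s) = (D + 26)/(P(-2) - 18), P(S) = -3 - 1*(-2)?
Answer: -8518/19 ≈ -448.32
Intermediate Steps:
P(S) = -1 (P(S) = -3 + 2 = -1)
L(U) = (5 + U)*(6 + U) (L(U) = (U + 5)*(6 + U) = (5 + U)*(6 + U))
b(D, s) = -26/19 - D/19 (b(D, s) = (D + 26)/(-1 - 18) = (26 + D)/(-19) = (26 + D)*(-1/19) = -26/19 - D/19)
b(L(2), 20) - 444 = (-26/19 - (30 + 2² + 11*2)/19) - 444 = (-26/19 - (30 + 4 + 22)/19) - 444 = (-26/19 - 1/19*56) - 444 = (-26/19 - 56/19) - 444 = -82/19 - 444 = -8518/19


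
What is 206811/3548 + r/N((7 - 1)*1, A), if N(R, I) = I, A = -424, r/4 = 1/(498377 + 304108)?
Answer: 8796024440981/150902489340 ≈ 58.289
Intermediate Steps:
r = 4/802485 (r = 4/(498377 + 304108) = 4/802485 ≈ 4.9845e-6)
206811/3548 + r/N((7 - 1)*1, A) = 206811/3548 + (4/802485)/(-424) = 206811*(1/3548) + (4/802485)*(-1/424) = 206811/3548 - 1/85063410 = 8796024440981/150902489340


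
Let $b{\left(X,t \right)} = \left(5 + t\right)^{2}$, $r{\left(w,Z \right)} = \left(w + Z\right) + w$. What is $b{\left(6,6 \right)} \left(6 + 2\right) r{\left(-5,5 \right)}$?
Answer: $-4840$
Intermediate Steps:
$r{\left(w,Z \right)} = Z + 2 w$ ($r{\left(w,Z \right)} = \left(Z + w\right) + w = Z + 2 w$)
$b{\left(6,6 \right)} \left(6 + 2\right) r{\left(-5,5 \right)} = \left(5 + 6\right)^{2} \left(6 + 2\right) \left(5 + 2 \left(-5\right)\right) = 11^{2} \cdot 8 \left(5 - 10\right) = 121 \cdot 8 \left(-5\right) = 968 \left(-5\right) = -4840$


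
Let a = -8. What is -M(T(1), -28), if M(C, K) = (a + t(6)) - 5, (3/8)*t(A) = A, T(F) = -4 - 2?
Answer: -3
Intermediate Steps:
T(F) = -6
t(A) = 8*A/3
M(C, K) = 3 (M(C, K) = (-8 + (8/3)*6) - 5 = (-8 + 16) - 5 = 8 - 5 = 3)
-M(T(1), -28) = -1*3 = -3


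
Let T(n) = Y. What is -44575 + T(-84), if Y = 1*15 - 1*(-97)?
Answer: -44463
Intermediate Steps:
Y = 112 (Y = 15 + 97 = 112)
T(n) = 112
-44575 + T(-84) = -44575 + 112 = -44463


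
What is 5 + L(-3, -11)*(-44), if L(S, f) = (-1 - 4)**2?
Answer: -1095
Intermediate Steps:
L(S, f) = 25 (L(S, f) = (-5)**2 = 25)
5 + L(-3, -11)*(-44) = 5 + 25*(-44) = 5 - 1100 = -1095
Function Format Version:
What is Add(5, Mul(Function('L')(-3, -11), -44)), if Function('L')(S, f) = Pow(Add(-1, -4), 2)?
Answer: -1095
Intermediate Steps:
Function('L')(S, f) = 25 (Function('L')(S, f) = Pow(-5, 2) = 25)
Add(5, Mul(Function('L')(-3, -11), -44)) = Add(5, Mul(25, -44)) = Add(5, -1100) = -1095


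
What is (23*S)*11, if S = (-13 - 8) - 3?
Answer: -6072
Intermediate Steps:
S = -24 (S = -21 - 3 = -24)
(23*S)*11 = (23*(-24))*11 = -552*11 = -6072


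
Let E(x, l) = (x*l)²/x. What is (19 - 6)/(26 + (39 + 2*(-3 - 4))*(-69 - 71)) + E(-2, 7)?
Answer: -340465/3474 ≈ -98.004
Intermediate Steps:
E(x, l) = x*l² (E(x, l) = (l*x)²/x = (l²*x²)/x = x*l²)
(19 - 6)/(26 + (39 + 2*(-3 - 4))*(-69 - 71)) + E(-2, 7) = (19 - 6)/(26 + (39 + 2*(-3 - 4))*(-69 - 71)) - 2*7² = 13/(26 + (39 + 2*(-7))*(-140)) - 2*49 = 13/(26 + (39 - 14)*(-140)) - 98 = 13/(26 + 25*(-140)) - 98 = 13/(26 - 3500) - 98 = 13/(-3474) - 98 = 13*(-1/3474) - 98 = -13/3474 - 98 = -340465/3474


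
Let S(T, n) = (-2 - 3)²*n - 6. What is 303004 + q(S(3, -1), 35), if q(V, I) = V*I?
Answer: 301919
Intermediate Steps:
S(T, n) = -6 + 25*n (S(T, n) = (-5)²*n - 6 = 25*n - 6 = -6 + 25*n)
q(V, I) = I*V
303004 + q(S(3, -1), 35) = 303004 + 35*(-6 + 25*(-1)) = 303004 + 35*(-6 - 25) = 303004 + 35*(-31) = 303004 - 1085 = 301919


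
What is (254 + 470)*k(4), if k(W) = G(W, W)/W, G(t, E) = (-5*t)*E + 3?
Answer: -13937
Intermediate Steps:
G(t, E) = 3 - 5*E*t (G(t, E) = -5*E*t + 3 = 3 - 5*E*t)
k(W) = (3 - 5*W²)/W (k(W) = (3 - 5*W*W)/W = (3 - 5*W²)/W)
(254 + 470)*k(4) = (254 + 470)*(-5*4 + 3/4) = 724*(-20 + 3*(¼)) = 724*(-20 + ¾) = 724*(-77/4) = -13937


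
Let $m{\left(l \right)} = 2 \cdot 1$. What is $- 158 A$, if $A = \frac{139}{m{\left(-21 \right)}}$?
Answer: $-10981$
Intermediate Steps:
$m{\left(l \right)} = 2$
$A = \frac{139}{2} \approx 69.5$
$- 158 A = \left(-158\right) \frac{139}{2} = -10981$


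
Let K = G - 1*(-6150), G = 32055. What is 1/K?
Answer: 1/38205 ≈ 2.6175e-5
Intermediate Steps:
K = 38205 (K = 32055 - 1*(-6150) = 32055 + 6150 = 38205)
1/K = 1/38205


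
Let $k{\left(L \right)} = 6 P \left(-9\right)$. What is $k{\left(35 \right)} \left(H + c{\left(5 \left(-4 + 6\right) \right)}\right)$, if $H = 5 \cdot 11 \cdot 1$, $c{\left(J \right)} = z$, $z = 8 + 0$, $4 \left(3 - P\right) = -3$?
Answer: $- \frac{25515}{2} \approx -12758.0$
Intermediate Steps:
$P = \frac{15}{4}$ ($P = 3 - - \frac{3}{4} = 3 + \frac{3}{4} = \frac{15}{4} \approx 3.75$)
$z = 8$
$c{\left(J \right)} = 8$
$k{\left(L \right)} = - \frac{405}{2}$ ($k{\left(L \right)} = 6 \cdot \frac{15}{4} \left(-9\right) = \frac{45}{2} \left(-9\right) = - \frac{405}{2}$)
$H = 55$ ($H = 55 \cdot 1 = 55$)
$k{\left(35 \right)} \left(H + c{\left(5 \left(-4 + 6\right) \right)}\right) = - \frac{405 \left(55 + 8\right)}{2} = \left(- \frac{405}{2}\right) 63 = - \frac{25515}{2}$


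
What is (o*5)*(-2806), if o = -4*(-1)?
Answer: -56120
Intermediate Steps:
o = 4
(o*5)*(-2806) = (4*5)*(-2806) = 20*(-2806) = -56120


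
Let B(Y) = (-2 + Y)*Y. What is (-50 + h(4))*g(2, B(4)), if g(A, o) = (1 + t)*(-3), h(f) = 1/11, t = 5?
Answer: 9882/11 ≈ 898.36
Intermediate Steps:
B(Y) = Y*(-2 + Y)
h(f) = 1/11
g(A, o) = -18 (g(A, o) = (1 + 5)*(-3) = 6*(-3) = -18)
(-50 + h(4))*g(2, B(4)) = (-50 + 1/11)*(-18) = -549/11*(-18) = 9882/11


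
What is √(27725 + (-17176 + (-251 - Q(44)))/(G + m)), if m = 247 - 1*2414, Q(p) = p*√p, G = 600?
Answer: √(68105740634 + 137896*√11)/1567 ≈ 166.54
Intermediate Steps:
Q(p) = p^(3/2)
m = -2167 (m = 247 - 2414 = -2167)
√(27725 + (-17176 + (-251 - Q(44)))/(G + m)) = √(27725 + (-17176 + (-251 - 44^(3/2)))/(600 - 2167)) = √(27725 + (-17176 + (-251 - 88*√11))/(-1567)) = √(27725 + (-17176 + (-251 - 88*√11))*(-1/1567)) = √(27725 + (-17427 - 88*√11)*(-1/1567)) = √(27725 + (17427/1567 + 88*√11/1567)) = √(43462502/1567 + 88*√11/1567)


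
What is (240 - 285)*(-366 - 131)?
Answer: 22365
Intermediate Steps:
(240 - 285)*(-366 - 131) = -45*(-497) = 22365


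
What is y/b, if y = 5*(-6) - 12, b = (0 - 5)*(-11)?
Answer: -42/55 ≈ -0.76364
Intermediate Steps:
b = 55 (b = -5*(-11) = 55)
y = -42 (y = -30 - 12 = -42)
y/b = -42/55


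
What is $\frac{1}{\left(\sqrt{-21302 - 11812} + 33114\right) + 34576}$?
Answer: $\frac{33845}{2290984607} - \frac{i \sqrt{33114}}{4581969214} \approx 1.4773 \cdot 10^{-5} - 3.9715 \cdot 10^{-8} i$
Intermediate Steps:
$\frac{1}{\left(\sqrt{-21302 - 11812} + 33114\right) + 34576} = \frac{1}{\left(\sqrt{-33114} + 33114\right) + 34576} = \frac{1}{\left(i \sqrt{33114} + 33114\right) + 34576} = \frac{1}{\left(33114 + i \sqrt{33114}\right) + 34576} = \frac{1}{67690 + i \sqrt{33114}}$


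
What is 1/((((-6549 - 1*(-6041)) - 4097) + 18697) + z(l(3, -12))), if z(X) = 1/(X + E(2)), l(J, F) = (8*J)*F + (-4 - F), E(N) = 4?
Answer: 276/3889391 ≈ 7.0962e-5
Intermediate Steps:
l(J, F) = -4 - F + 8*F*J (l(J, F) = 8*F*J + (-4 - F) = -4 - F + 8*F*J)
z(X) = 1/(4 + X) (z(X) = 1/(X + 4) = 1/(4 + X))
1/((((-6549 - 1*(-6041)) - 4097) + 18697) + z(l(3, -12))) = 1/((((-6549 - 1*(-6041)) - 4097) + 18697) + 1/(4 + (-4 - 1*(-12) + 8*(-12)*3))) = 1/((((-6549 + 6041) - 4097) + 18697) + 1/(4 + (-4 + 12 - 288))) = 1/(((-508 - 4097) + 18697) + 1/(4 - 280)) = 1/((-4605 + 18697) + 1/(-276)) = 1/(14092 - 1/276) = 1/(3889391/276) = 276/3889391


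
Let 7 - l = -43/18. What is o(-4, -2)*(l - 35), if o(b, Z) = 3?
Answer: -461/6 ≈ -76.833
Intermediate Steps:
l = 169/18 (l = 7 - (-43)/18 = 7 - 1*(-43/18) = 7 + 43/18 = 169/18 ≈ 9.3889)
o(-4, -2)*(l - 35) = 3*(169/18 - 35) = 3*(-461/18) = -461/6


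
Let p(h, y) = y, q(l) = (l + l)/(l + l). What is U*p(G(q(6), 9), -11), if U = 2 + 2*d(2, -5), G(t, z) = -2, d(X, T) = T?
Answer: 88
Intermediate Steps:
q(l) = 1 (q(l) = (2*l)/((2*l)) = (2*l)*(1/(2*l)) = 1)
U = -8 (U = 2 + 2*(-5) = 2 - 10 = -8)
U*p(G(q(6), 9), -11) = -8*(-11) = 88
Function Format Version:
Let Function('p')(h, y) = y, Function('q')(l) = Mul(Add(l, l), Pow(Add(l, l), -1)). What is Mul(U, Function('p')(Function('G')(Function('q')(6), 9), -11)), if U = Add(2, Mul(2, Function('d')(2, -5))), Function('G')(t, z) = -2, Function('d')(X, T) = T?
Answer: 88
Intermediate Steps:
Function('q')(l) = 1 (Function('q')(l) = Mul(Mul(2, l), Pow(Mul(2, l), -1)) = Mul(Mul(2, l), Mul(Rational(1, 2), Pow(l, -1))) = 1)
U = -8 (U = Add(2, Mul(2, -5)) = Add(2, -10) = -8)
Mul(U, Function('p')(Function('G')(Function('q')(6), 9), -11)) = Mul(-8, -11) = 88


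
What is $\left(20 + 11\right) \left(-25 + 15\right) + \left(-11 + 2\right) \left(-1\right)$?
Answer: $-301$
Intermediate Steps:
$\left(20 + 11\right) \left(-25 + 15\right) + \left(-11 + 2\right) \left(-1\right) = 31 \left(-10\right) - -9 = -310 + 9 = -301$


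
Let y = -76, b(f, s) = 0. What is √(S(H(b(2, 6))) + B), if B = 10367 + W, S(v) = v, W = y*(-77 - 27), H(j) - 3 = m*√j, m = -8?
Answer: √18274 ≈ 135.18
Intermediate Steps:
H(j) = 3 - 8*√j
W = 7904 (W = -76*(-77 - 27) = -76*(-104) = 7904)
B = 18271 (B = 10367 + 7904 = 18271)
√(S(H(b(2, 6))) + B) = √((3 - 8*√0) + 18271) = √((3 - 8*0) + 18271) = √((3 + 0) + 18271) = √(3 + 18271) = √18274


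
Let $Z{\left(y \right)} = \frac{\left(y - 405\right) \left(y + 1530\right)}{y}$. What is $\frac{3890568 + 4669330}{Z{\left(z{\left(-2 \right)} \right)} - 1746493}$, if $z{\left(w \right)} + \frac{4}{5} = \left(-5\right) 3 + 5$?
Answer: $- \frac{42799490}{8440019} \approx -5.071$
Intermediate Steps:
$z{\left(w \right)} = - \frac{54}{5}$ ($z{\left(w \right)} = - \frac{4}{5} + \left(\left(-5\right) 3 + 5\right) = - \frac{4}{5} + \left(-15 + 5\right) = - \frac{4}{5} - 10 = - \frac{54}{5}$)
$Z{\left(y \right)} = \frac{\left(-405 + y\right) \left(1530 + y\right)}{y}$
$\frac{3890568 + 4669330}{Z{\left(z{\left(-2 \right)} \right)} - 1746493} = \frac{3890568 + 4669330}{\left(1125 - \frac{54}{5} - \frac{619650}{- \frac{54}{5}}\right) - 1746493} = \frac{8559898}{\left(1125 - \frac{54}{5} - -57375\right) - 1746493} = \frac{8559898}{\left(1125 - \frac{54}{5} + 57375\right) - 1746493} = \frac{8559898}{\frac{292446}{5} - 1746493} = \frac{8559898}{- \frac{8440019}{5}} = 8559898 \left(- \frac{5}{8440019}\right) = - \frac{42799490}{8440019}$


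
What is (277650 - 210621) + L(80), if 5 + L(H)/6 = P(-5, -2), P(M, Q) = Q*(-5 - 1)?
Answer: 67071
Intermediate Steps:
P(M, Q) = -6*Q (P(M, Q) = Q*(-6) = -6*Q)
L(H) = 42 (L(H) = -30 + 6*(-6*(-2)) = -30 + 6*12 = -30 + 72 = 42)
(277650 - 210621) + L(80) = (277650 - 210621) + 42 = 67029 + 42 = 67071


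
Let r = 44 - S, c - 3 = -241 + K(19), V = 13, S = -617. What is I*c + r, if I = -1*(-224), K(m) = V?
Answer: -49739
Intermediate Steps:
K(m) = 13
I = 224
c = -225 (c = 3 + (-241 + 13) = 3 - 228 = -225)
r = 661 (r = 44 - 1*(-617) = 44 + 617 = 661)
I*c + r = 224*(-225) + 661 = -50400 + 661 = -49739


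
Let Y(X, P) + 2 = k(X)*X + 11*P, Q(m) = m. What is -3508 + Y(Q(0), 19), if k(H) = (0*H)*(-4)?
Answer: -3301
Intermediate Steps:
k(H) = 0 (k(H) = 0*(-4) = 0)
Y(X, P) = -2 + 11*P (Y(X, P) = -2 + (0*X + 11*P) = -2 + (0 + 11*P) = -2 + 11*P)
-3508 + Y(Q(0), 19) = -3508 + (-2 + 11*19) = -3508 + (-2 + 209) = -3508 + 207 = -3301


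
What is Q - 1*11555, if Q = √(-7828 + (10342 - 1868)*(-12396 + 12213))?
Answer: -11555 + I*√1558570 ≈ -11555.0 + 1248.4*I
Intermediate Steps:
Q = I*√1558570 (Q = √(-7828 + 8474*(-183)) = √(-7828 - 1550742) = √(-1558570) = I*√1558570 ≈ 1248.4*I)
Q - 1*11555 = I*√1558570 - 1*11555 = I*√1558570 - 11555 = -11555 + I*√1558570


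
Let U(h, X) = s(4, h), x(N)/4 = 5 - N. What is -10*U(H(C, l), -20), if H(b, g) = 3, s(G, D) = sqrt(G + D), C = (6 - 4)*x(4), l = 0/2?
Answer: -10*sqrt(7) ≈ -26.458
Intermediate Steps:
l = 0 (l = 0*(1/2) = 0)
x(N) = 20 - 4*N (x(N) = 4*(5 - N) = 20 - 4*N)
C = 8 (C = (6 - 4)*(20 - 4*4) = 2*(20 - 16) = 2*4 = 8)
s(G, D) = sqrt(D + G)
U(h, X) = sqrt(4 + h) (U(h, X) = sqrt(h + 4) = sqrt(4 + h))
-10*U(H(C, l), -20) = -10*sqrt(4 + 3) = -10*sqrt(7)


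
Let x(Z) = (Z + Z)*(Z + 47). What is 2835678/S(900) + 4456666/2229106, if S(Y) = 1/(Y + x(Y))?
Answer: 5390255641110665333/1114553 ≈ 4.8363e+12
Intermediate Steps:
x(Z) = 2*Z*(47 + Z) (x(Z) = (2*Z)*(47 + Z) = 2*Z*(47 + Z))
S(Y) = 1/(Y + 2*Y*(47 + Y))
2835678/S(900) + 4456666/2229106 = 2835678/((1/(900*(95 + 2*900)))) + 4456666/2229106 = 2835678/((1/(900*(95 + 1800)))) + 4456666*(1/2229106) = 2835678/(((1/900)/1895)) + 2228333/1114553 = 2835678/(((1/900)*(1/1895))) + 2228333/1114553 = 2835678/(1/1705500) + 2228333/1114553 = 2835678*1705500 + 2228333/1114553 = 4836248829000 + 2228333/1114553 = 5390255641110665333/1114553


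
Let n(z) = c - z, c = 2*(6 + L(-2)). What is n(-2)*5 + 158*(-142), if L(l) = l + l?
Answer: -22406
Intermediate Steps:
L(l) = 2*l
c = 4 (c = 2*(6 + 2*(-2)) = 2*(6 - 4) = 2*2 = 4)
n(z) = 4 - z
n(-2)*5 + 158*(-142) = (4 - 1*(-2))*5 + 158*(-142) = (4 + 2)*5 - 22436 = 6*5 - 22436 = 30 - 22436 = -22406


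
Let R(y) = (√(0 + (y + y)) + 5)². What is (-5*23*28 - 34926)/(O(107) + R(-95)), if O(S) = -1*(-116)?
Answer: 38146*I/(10*√190 + 49*I) ≈ 87.34 + 245.69*I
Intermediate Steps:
R(y) = (5 + √2*√y)² (R(y) = (√(0 + 2*y) + 5)² = (√(2*y) + 5)² = (√2*√y + 5)² = (5 + √2*√y)²)
O(S) = 116
(-5*23*28 - 34926)/(O(107) + R(-95)) = (-5*23*28 - 34926)/(116 + (5 + √2*√(-95))²) = (-115*28 - 34926)/(116 + (5 + √2*(I*√95))²) = (-3220 - 34926)/(116 + (5 + I*√190)²) = -38146/(116 + (5 + I*√190)²)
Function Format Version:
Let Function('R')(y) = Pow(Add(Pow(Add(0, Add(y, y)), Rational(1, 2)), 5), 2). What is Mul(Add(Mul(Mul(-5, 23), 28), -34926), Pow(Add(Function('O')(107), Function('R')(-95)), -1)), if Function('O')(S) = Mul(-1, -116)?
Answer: Mul(38146, I, Pow(Add(Mul(10, Pow(190, Rational(1, 2))), Mul(49, I)), -1)) ≈ Add(87.340, Mul(245.69, I))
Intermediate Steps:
Function('R')(y) = Pow(Add(5, Mul(Pow(2, Rational(1, 2)), Pow(y, Rational(1, 2)))), 2) (Function('R')(y) = Pow(Add(Pow(Add(0, Mul(2, y)), Rational(1, 2)), 5), 2) = Pow(Add(Pow(Mul(2, y), Rational(1, 2)), 5), 2) = Pow(Add(Mul(Pow(2, Rational(1, 2)), Pow(y, Rational(1, 2))), 5), 2) = Pow(Add(5, Mul(Pow(2, Rational(1, 2)), Pow(y, Rational(1, 2)))), 2))
Function('O')(S) = 116
Mul(Add(Mul(Mul(-5, 23), 28), -34926), Pow(Add(Function('O')(107), Function('R')(-95)), -1)) = Mul(Add(Mul(Mul(-5, 23), 28), -34926), Pow(Add(116, Pow(Add(5, Mul(Pow(2, Rational(1, 2)), Pow(-95, Rational(1, 2)))), 2)), -1)) = Mul(Add(Mul(-115, 28), -34926), Pow(Add(116, Pow(Add(5, Mul(Pow(2, Rational(1, 2)), Mul(I, Pow(95, Rational(1, 2))))), 2)), -1)) = Mul(Add(-3220, -34926), Pow(Add(116, Pow(Add(5, Mul(I, Pow(190, Rational(1, 2)))), 2)), -1)) = Mul(-38146, Pow(Add(116, Pow(Add(5, Mul(I, Pow(190, Rational(1, 2)))), 2)), -1))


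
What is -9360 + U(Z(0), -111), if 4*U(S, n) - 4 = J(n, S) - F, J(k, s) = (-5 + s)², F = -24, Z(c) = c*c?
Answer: -37387/4 ≈ -9346.8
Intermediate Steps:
Z(c) = c²
U(S, n) = 7 + (-5 + S)²/4 (U(S, n) = 1 + ((-5 + S)² - 1*(-24))/4 = 1 + ((-5 + S)² + 24)/4 = 1 + (24 + (-5 + S)²)/4 = 1 + (6 + (-5 + S)²/4) = 7 + (-5 + S)²/4)
-9360 + U(Z(0), -111) = -9360 + (7 + (-5 + 0²)²/4) = -9360 + (7 + (-5 + 0)²/4) = -9360 + (7 + (¼)*(-5)²) = -9360 + (7 + (¼)*25) = -9360 + (7 + 25/4) = -9360 + 53/4 = -37387/4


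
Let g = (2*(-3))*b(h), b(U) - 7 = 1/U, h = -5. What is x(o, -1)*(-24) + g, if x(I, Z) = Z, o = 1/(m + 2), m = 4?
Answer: -84/5 ≈ -16.800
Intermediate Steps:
b(U) = 7 + 1/U
o = ⅙ (o = 1/(4 + 2) = 1/6 = ⅙ ≈ 0.16667)
g = -204/5 (g = (2*(-3))*(7 + 1/(-5)) = -6*(7 - ⅕) = -6*34/5 = -204/5 ≈ -40.800)
x(o, -1)*(-24) + g = -1*(-24) - 204/5 = 24 - 204/5 = -84/5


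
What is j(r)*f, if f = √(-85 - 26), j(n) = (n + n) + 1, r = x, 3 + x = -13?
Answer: -31*I*√111 ≈ -326.61*I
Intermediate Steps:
x = -16 (x = -3 - 13 = -16)
r = -16
j(n) = 1 + 2*n (j(n) = 2*n + 1 = 1 + 2*n)
f = I*√111 (f = √(-111) = I*√111 ≈ 10.536*I)
j(r)*f = (1 + 2*(-16))*(I*√111) = (1 - 32)*(I*√111) = -31*I*√111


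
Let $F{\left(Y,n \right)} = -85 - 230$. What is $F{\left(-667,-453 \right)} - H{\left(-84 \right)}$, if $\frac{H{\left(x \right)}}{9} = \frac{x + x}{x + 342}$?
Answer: $- \frac{13293}{43} \approx -309.14$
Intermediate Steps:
$F{\left(Y,n \right)} = -315$
$H{\left(x \right)} = \frac{18 x}{342 + x}$ ($H{\left(x \right)} = 9 \frac{x + x}{x + 342} = 9 \frac{2 x}{342 + x} = \frac{18 x}{342 + x}$)
$F{\left(-667,-453 \right)} - H{\left(-84 \right)} = -315 - 18 \left(-84\right) \frac{1}{342 - 84} = -315 - 18 \left(-84\right) \frac{1}{258} = -315 - - \frac{252}{43} = -315 + \frac{252}{43} = - \frac{13293}{43}$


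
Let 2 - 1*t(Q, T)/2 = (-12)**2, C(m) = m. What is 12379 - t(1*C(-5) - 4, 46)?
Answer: 12663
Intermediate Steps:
t(Q, T) = -284 (t(Q, T) = 4 - 2*(-12)**2 = 4 - 2*144 = 4 - 288 = -284)
12379 - t(1*C(-5) - 4, 46) = 12379 - 1*(-284) = 12379 + 284 = 12663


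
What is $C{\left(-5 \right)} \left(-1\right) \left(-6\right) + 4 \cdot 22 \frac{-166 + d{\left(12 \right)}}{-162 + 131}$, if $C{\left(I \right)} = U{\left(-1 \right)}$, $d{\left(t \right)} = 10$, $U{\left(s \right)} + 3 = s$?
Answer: $\frac{12984}{31} \approx 418.84$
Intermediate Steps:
$U{\left(s \right)} = -3 + s$
$C{\left(I \right)} = -4$ ($C{\left(I \right)} = -3 - 1 = -4$)
$C{\left(-5 \right)} \left(-1\right) \left(-6\right) + 4 \cdot 22 \frac{-166 + d{\left(12 \right)}}{-162 + 131} = \left(-4\right) \left(-1\right) \left(-6\right) + 4 \cdot 22 \frac{-166 + 10}{-162 + 131} = 4 \left(-6\right) + 88 \left(- \frac{156}{-31}\right) = -24 + 88 \left(\left(-156\right) \left(- \frac{1}{31}\right)\right) = -24 + 88 \cdot \frac{156}{31} = -24 + \frac{13728}{31} = \frac{12984}{31}$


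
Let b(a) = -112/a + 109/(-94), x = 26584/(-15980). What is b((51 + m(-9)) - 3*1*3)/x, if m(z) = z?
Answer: 1200625/438636 ≈ 2.7372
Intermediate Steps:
x = -6646/3995 (x = 26584*(-1/15980) = -6646/3995 ≈ -1.6636)
b(a) = -109/94 - 112/a (b(a) = -112/a + 109*(-1/94) = -112/a - 109/94 = -109/94 - 112/a)
b((51 + m(-9)) - 3*1*3)/x = (-109/94 - 112/((51 - 9) - 3*1*3))/(-6646/3995) = (-109/94 - 112/(42 - 3*3))*(-3995/6646) = (-109/94 - 112/(42 - 9))*(-3995/6646) = (-109/94 - 112/33)*(-3995/6646) = -14125/3102*(-3995/6646) = 1200625/438636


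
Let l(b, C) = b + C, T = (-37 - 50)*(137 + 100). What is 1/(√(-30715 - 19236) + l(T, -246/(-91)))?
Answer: -15520323/320009187920 - 8281*I*√49951/3520101067120 ≈ -4.85e-5 - 5.2577e-7*I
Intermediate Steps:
T = -20619 (T = -87*237 = -20619)
l(b, C) = C + b
1/(√(-30715 - 19236) + l(T, -246/(-91))) = 1/(√(-30715 - 19236) + (-246/(-91) - 20619)) = 1/(√(-49951) + (-246*(-1/91) - 20619)) = 1/(I*√49951 + (246/91 - 20619)) = 1/(I*√49951 - 1876083/91) = 1/(-1876083/91 + I*√49951)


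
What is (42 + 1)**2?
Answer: 1849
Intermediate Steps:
(42 + 1)**2 = 43**2 = 1849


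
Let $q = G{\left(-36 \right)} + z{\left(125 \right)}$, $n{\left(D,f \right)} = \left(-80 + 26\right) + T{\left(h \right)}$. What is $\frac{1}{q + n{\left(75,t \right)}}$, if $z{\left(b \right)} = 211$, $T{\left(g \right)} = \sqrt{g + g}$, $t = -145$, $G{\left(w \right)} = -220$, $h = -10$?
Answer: $- \frac{63}{3989} - \frac{2 i \sqrt{5}}{3989} \approx -0.015793 - 0.0011211 i$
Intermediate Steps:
$T{\left(g \right)} = \sqrt{2} \sqrt{g}$ ($T{\left(g \right)} = \sqrt{2 g} = \sqrt{2} \sqrt{g}$)
$n{\left(D,f \right)} = -54 + 2 i \sqrt{5}$ ($n{\left(D,f \right)} = \left(-80 + 26\right) + \sqrt{2} \sqrt{-10} = -54 + \sqrt{2} i \sqrt{10} = -54 + 2 i \sqrt{5}$)
$q = -9$ ($q = -220 + 211 = -9$)
$\frac{1}{q + n{\left(75,t \right)}} = \frac{1}{-9 - \left(54 - 2 i \sqrt{5}\right)} = \frac{1}{-63 + 2 i \sqrt{5}}$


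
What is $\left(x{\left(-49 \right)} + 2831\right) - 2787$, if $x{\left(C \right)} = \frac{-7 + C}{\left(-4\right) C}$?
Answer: $\frac{306}{7} \approx 43.714$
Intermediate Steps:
$x{\left(C \right)} = - \frac{-7 + C}{4 C}$ ($x{\left(C \right)} = \left(-7 + C\right) \left(- \frac{1}{4 C}\right) = - \frac{-7 + C}{4 C}$)
$\left(x{\left(-49 \right)} + 2831\right) - 2787 = \left(\frac{7 - -49}{4 \left(-49\right)} + 2831\right) - 2787 = \left(\frac{1}{4} \left(- \frac{1}{49}\right) \left(7 + 49\right) + 2831\right) - 2787 = \left(\frac{1}{4} \left(- \frac{1}{49}\right) 56 + 2831\right) - 2787 = \left(- \frac{2}{7} + 2831\right) - 2787 = \frac{19815}{7} - 2787 = \frac{306}{7}$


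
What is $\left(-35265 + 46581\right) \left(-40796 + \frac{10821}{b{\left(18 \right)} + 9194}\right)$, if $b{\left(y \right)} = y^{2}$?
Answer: $- \frac{2196919398606}{4759} \approx -4.6163 \cdot 10^{8}$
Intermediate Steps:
$\left(-35265 + 46581\right) \left(-40796 + \frac{10821}{b{\left(18 \right)} + 9194}\right) = \left(-35265 + 46581\right) \left(-40796 + \frac{10821}{18^{2} + 9194}\right) = 11316 \left(-40796 + \frac{10821}{324 + 9194}\right) = 11316 \left(-40796 + \frac{10821}{9518}\right) = 11316 \left(- \frac{388285507}{9518}\right) = - \frac{2196919398606}{4759}$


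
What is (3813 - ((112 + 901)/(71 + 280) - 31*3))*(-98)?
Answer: -134259314/351 ≈ -3.8251e+5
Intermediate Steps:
(3813 - ((112 + 901)/(71 + 280) - 31*3))*(-98) = (3813 - (1013/351 - 93))*(-98) = (3813 - 1*(-31630/351))*(-98) = (3813 + 31630/351)*(-98) = (1369993/351)*(-98) = -134259314/351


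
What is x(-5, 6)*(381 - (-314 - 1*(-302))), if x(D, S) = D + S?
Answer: 393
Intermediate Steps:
x(-5, 6)*(381 - (-314 - 1*(-302))) = (-5 + 6)*(381 - (-314 - 1*(-302))) = 1*(381 - (-314 + 302)) = 1*(381 - 1*(-12)) = 1*(381 + 12) = 1*393 = 393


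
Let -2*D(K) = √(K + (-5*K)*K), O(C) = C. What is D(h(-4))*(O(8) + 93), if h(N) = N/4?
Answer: -101*I*√6/2 ≈ -123.7*I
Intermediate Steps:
h(N) = N/4 (h(N) = N*(¼) = N/4)
D(K) = -√(K - 5*K²)/2 (D(K) = -√(K + (-5*K)*K)/2 = -√(K - 5*K²)/2)
D(h(-4))*(O(8) + 93) = (-I*√(1 - 5*(-4)/4)/2)*(8 + 93) = -I*√6/2*101 = -101*I*√6/2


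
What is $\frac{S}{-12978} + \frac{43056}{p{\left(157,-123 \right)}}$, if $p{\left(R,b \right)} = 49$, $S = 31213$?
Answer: $\frac{79607333}{90846} \approx 876.29$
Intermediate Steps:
$\frac{S}{-12978} + \frac{43056}{p{\left(157,-123 \right)}} = \frac{31213}{-12978} + \frac{43056}{49} = 31213 \left(- \frac{1}{12978}\right) + 43056 \cdot \frac{1}{49} = - \frac{4459}{1854} + \frac{43056}{49} = \frac{79607333}{90846}$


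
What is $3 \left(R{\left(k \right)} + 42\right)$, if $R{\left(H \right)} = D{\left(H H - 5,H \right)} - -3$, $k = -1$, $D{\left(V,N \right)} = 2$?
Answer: $141$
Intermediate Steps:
$R{\left(H \right)} = 5$ ($R{\left(H \right)} = 2 - -3 = 2 + 3 = 5$)
$3 \left(R{\left(k \right)} + 42\right) = 3 \left(5 + 42\right) = 3 \cdot 47 = 141$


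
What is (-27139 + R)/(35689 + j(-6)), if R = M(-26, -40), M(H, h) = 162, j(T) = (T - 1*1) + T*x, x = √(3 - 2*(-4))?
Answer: -160432219/212200788 - 26977*√11/212200788 ≈ -0.75646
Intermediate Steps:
x = √11 (x = √(3 + 8) = √11 ≈ 3.3166)
j(T) = -1 + T + T*√11 (j(T) = (T - 1*1) + T*√11 = (T - 1) + T*√11 = (-1 + T) + T*√11 = -1 + T + T*√11)
R = 162
(-27139 + R)/(35689 + j(-6)) = (-27139 + 162)/(35689 + (-1 - 6 - 6*√11)) = -26977/(35689 + (-7 - 6*√11)) = -26977/(35682 - 6*√11)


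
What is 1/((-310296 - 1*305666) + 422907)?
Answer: -1/193055 ≈ -5.1799e-6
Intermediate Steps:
1/((-310296 - 1*305666) + 422907) = 1/((-310296 - 305666) + 422907) = 1/(-615962 + 422907) = 1/(-193055) = -1/193055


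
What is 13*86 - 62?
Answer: 1056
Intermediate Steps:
13*86 - 62 = 1118 - 62 = 1056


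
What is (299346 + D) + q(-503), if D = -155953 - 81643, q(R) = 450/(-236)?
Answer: 7286275/118 ≈ 61748.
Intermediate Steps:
q(R) = -225/118 (q(R) = 450*(-1/236) = -225/118)
D = -237596
(299346 + D) + q(-503) = (299346 - 237596) - 225/118 = 61750 - 225/118 = 7286275/118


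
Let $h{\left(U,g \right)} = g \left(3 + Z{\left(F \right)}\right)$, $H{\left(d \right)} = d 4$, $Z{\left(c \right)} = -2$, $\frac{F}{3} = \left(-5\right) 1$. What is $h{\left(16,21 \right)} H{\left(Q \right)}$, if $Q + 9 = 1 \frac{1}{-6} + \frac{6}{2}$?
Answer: $-518$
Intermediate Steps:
$F = -15$ ($F = 3 \left(\left(-5\right) 1\right) = 3 \left(-5\right) = -15$)
$Q = - \frac{37}{6}$ ($Q = -9 + \left(1 \frac{1}{-6} + \frac{6}{2}\right) = -9 + \left(1 \left(- \frac{1}{6}\right) + 6 \cdot \frac{1}{2}\right) = -9 + \left(- \frac{1}{6} + 3\right) = -9 + \frac{17}{6} = - \frac{37}{6} \approx -6.1667$)
$H{\left(d \right)} = 4 d$
$h{\left(U,g \right)} = g$ ($h{\left(U,g \right)} = g \left(3 - 2\right) = g 1 = g$)
$h{\left(16,21 \right)} H{\left(Q \right)} = 21 \cdot 4 \left(- \frac{37}{6}\right) = 21 \left(- \frac{74}{3}\right) = -518$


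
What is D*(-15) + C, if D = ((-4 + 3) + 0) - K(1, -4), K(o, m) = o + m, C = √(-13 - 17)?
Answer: -30 + I*√30 ≈ -30.0 + 5.4772*I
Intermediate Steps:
C = I*√30 (C = √(-30) = I*√30 ≈ 5.4772*I)
K(o, m) = m + o
D = 2 (D = ((-4 + 3) + 0) - (-4 + 1) = (-1 + 0) - 1*(-3) = -1 + 3 = 2)
D*(-15) + C = 2*(-15) + I*√30 = -30 + I*√30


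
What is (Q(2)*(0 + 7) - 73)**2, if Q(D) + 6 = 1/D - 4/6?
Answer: 485809/36 ≈ 13495.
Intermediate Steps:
Q(D) = -20/3 + 1/D (Q(D) = -6 + (1/D - 4/6) = -6 + (1/D - 4*1/6) = -6 + (1/D - 2/3) = -6 + (-2/3 + 1/D) = -20/3 + 1/D)
(Q(2)*(0 + 7) - 73)**2 = ((-20/3 + 1/2)*(0 + 7) - 73)**2 = ((-20/3 + 1/2)*7 - 73)**2 = (-37/6*7 - 73)**2 = (-259/6 - 73)**2 = (-697/6)**2 = 485809/36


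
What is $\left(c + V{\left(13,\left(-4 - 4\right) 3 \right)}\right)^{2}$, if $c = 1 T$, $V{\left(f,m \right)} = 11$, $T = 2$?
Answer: $169$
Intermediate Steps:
$c = 2$ ($c = 1 \cdot 2 = 2$)
$\left(c + V{\left(13,\left(-4 - 4\right) 3 \right)}\right)^{2} = \left(2 + 11\right)^{2} = 13^{2} = 169$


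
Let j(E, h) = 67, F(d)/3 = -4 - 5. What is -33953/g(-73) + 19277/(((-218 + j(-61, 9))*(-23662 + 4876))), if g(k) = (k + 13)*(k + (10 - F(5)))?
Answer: -16045393573/1021206960 ≈ -15.712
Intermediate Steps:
F(d) = -27 (F(d) = 3*(-4 - 5) = 3*(-9) = -27)
g(k) = (13 + k)*(37 + k) (g(k) = (k + 13)*(k + (10 - 1*(-27))) = (13 + k)*(k + (10 + 27)) = (13 + k)*(k + 37) = (13 + k)*(37 + k))
-33953/g(-73) + 19277/(((-218 + j(-61, 9))*(-23662 + 4876))) = -33953/(481 + (-73)² + 50*(-73)) + 19277/(((-218 + 67)*(-23662 + 4876))) = -33953/(481 + 5329 - 3650) + 19277/((-151*(-18786))) = -33953/2160 + 19277/2836686 = -16045393573/1021206960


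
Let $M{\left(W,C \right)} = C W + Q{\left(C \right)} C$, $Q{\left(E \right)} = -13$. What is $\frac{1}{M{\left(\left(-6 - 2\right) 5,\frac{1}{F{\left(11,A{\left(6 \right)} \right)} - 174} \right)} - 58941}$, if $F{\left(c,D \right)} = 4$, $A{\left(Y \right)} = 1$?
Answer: $- \frac{170}{10019917} \approx -1.6966 \cdot 10^{-5}$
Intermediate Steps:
$M{\left(W,C \right)} = - 13 C + C W$ ($M{\left(W,C \right)} = C W - 13 C = - 13 C + C W$)
$\frac{1}{M{\left(\left(-6 - 2\right) 5,\frac{1}{F{\left(11,A{\left(6 \right)} \right)} - 174} \right)} - 58941} = \frac{1}{\frac{-13 + \left(-6 - 2\right) 5}{4 - 174} - 58941} = \frac{1}{\frac{-13 - 40}{-170} - 58941} = \frac{1}{- \frac{-13 - 40}{170} - 58941} = \frac{1}{\left(- \frac{1}{170}\right) \left(-53\right) - 58941} = \frac{1}{\frac{53}{170} - 58941} = \frac{1}{- \frac{10019917}{170}} = - \frac{170}{10019917}$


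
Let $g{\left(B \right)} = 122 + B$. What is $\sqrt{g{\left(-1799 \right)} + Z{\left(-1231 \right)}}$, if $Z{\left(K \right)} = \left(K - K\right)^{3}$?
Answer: $i \sqrt{1677} \approx 40.951 i$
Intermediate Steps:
$Z{\left(K \right)} = 0$ ($Z{\left(K \right)} = 0^{3} = 0$)
$\sqrt{g{\left(-1799 \right)} + Z{\left(-1231 \right)}} = \sqrt{\left(122 - 1799\right) + 0} = \sqrt{-1677 + 0} = \sqrt{-1677} = i \sqrt{1677}$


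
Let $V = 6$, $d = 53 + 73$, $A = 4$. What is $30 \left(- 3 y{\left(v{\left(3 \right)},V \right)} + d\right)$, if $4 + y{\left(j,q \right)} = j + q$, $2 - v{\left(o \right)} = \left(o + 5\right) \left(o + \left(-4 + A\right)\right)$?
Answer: $5580$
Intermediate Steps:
$d = 126$
$v{\left(o \right)} = 2 - o \left(5 + o\right)$ ($v{\left(o \right)} = 2 - \left(o + 5\right) \left(o + \left(-4 + 4\right)\right) = 2 - \left(5 + o\right) \left(o + 0\right) = 2 - \left(5 + o\right) o = 2 - o \left(5 + o\right)$)
$y{\left(j,q \right)} = -4 + j + q$ ($y{\left(j,q \right)} = -4 + \left(j + q\right) = -4 + j + q$)
$30 \left(- 3 y{\left(v{\left(3 \right)},V \right)} + d\right) = 30 \left(- 3 \left(-4 - 22 + 6\right) + 126\right) = 30 \left(\left(-3\right) \left(-20\right) + 126\right) = 30 \left(60 + 126\right) = 30 \cdot 186 = 5580$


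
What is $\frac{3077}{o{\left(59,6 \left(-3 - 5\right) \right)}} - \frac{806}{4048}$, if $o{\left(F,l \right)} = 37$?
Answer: $\frac{6212937}{74888} \approx 82.963$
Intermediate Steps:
$\frac{3077}{o{\left(59,6 \left(-3 - 5\right) \right)}} - \frac{806}{4048} = \frac{3077}{37} - \frac{806}{4048} = 3077 \cdot \frac{1}{37} - \frac{403}{2024} = \frac{3077}{37} - \frac{403}{2024} = \frac{6212937}{74888}$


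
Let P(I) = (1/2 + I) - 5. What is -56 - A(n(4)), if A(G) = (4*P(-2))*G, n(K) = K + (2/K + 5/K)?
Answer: 187/2 ≈ 93.500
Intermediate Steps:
n(K) = K + 7/K
P(I) = -9/2 + I (P(I) = (½ + I) - 5 = -9/2 + I)
A(G) = -26*G (A(G) = (4*(-9/2 - 2))*G = (4*(-13/2))*G = -26*G)
-56 - A(n(4)) = -56 - (-26)*(4 + 7/4) = -56 - (-26)*23/4 = -56 - 1*(-299/2) = -56 + 299/2 = 187/2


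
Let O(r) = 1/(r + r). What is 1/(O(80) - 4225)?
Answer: -160/675999 ≈ -0.00023669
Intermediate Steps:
O(r) = 1/(2*r)
1/(O(80) - 4225) = 1/((½)/80 - 4225) = 1/((½)*(1/80) - 4225) = 1/(1/160 - 4225) = 1/(-675999/160) = -160/675999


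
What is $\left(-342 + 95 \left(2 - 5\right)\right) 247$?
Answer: $-154869$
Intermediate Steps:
$\left(-342 + 95 \left(2 - 5\right)\right) 247 = \left(-342 + 95 \left(-3\right)\right) 247 = \left(-342 - 285\right) 247 = \left(-627\right) 247 = -154869$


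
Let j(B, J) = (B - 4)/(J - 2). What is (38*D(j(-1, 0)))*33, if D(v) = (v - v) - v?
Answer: -3135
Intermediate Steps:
j(B, J) = (-4 + B)/(-2 + J)
D(v) = -v (D(v) = 0 - v = -v)
(38*D(j(-1, 0)))*33 = (38*(-(-4 - 1)/(-2 + 0)))*33 = (38*(-(-5)/(-2)))*33 = (38*(-(-1)*(-5)/2))*33 = (38*(-1*5/2))*33 = (38*(-5/2))*33 = -95*33 = -3135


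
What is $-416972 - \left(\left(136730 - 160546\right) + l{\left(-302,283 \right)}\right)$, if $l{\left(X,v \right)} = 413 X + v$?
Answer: $-268713$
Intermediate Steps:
$l{\left(X,v \right)} = v + 413 X$
$-416972 - \left(\left(136730 - 160546\right) + l{\left(-302,283 \right)}\right) = -416972 - \left(\left(136730 - 160546\right) + \left(283 + 413 \left(-302\right)\right)\right) = -416972 - \left(-23816 + \left(283 - 124726\right)\right) = -416972 - \left(-23816 - 124443\right) = -416972 - -148259 = -416972 + 148259 = -268713$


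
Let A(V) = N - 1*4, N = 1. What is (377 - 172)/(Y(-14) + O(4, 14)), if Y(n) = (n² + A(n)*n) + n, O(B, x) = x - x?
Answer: 205/224 ≈ 0.91518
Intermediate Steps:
A(V) = -3 (A(V) = 1 - 1*4 = 1 - 4 = -3)
O(B, x) = 0
Y(n) = n² - 2*n (Y(n) = (n² - 3*n) + n = n² - 2*n)
(377 - 172)/(Y(-14) + O(4, 14)) = (377 - 172)/(-14*(-2 - 14) + 0) = 205/(-14*(-16) + 0) = 205/(224 + 0) = 205/224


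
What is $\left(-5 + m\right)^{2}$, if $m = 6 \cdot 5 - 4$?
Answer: $441$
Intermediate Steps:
$m = 26$ ($m = 30 - 4 = 26$)
$\left(-5 + m\right)^{2} = \left(-5 + 26\right)^{2} = 21^{2} = 441$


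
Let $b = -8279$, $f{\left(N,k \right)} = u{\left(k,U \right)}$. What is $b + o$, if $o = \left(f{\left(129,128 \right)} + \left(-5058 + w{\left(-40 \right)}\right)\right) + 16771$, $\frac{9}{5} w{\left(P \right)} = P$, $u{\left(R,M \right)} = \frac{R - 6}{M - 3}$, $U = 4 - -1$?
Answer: $\frac{31255}{9} \approx 3472.8$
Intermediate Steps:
$U = 5$ ($U = 4 + 1 = 5$)
$u{\left(R,M \right)} = \frac{-6 + R}{-3 + M}$
$f{\left(N,k \right)} = -3 + \frac{k}{2}$ ($f{\left(N,k \right)} = \frac{-6 + k}{-3 + 5} = \frac{-6 + k}{2} = -3 + \frac{k}{2}$)
$w{\left(P \right)} = \frac{5 P}{9}$
$o = \frac{105766}{9}$ ($o = \left(\left(-3 + \frac{1}{2} \cdot 128\right) + \left(-5058 + \frac{5}{9} \left(-40\right)\right)\right) + 16771 = \left(\left(-3 + 64\right) - \frac{45722}{9}\right) + 16771 = \left(61 - \frac{45722}{9}\right) + 16771 = - \frac{45173}{9} + 16771 = \frac{105766}{9} \approx 11752.0$)
$b + o = -8279 + \frac{105766}{9} = \frac{31255}{9}$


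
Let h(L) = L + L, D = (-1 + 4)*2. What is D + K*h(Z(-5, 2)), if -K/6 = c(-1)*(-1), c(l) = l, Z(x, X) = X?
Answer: -18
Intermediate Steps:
D = 6 (D = 3*2 = 6)
h(L) = 2*L
K = -6 (K = -(-6)*(-1) = -6*1 = -6)
D + K*h(Z(-5, 2)) = 6 - 12*2 = 6 - 6*4 = 6 - 24 = -18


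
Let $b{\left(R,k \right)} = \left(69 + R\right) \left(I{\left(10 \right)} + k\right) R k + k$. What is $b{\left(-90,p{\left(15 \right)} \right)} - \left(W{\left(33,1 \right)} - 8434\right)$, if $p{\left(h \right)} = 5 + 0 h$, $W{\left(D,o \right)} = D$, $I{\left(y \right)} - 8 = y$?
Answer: $225756$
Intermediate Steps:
$I{\left(y \right)} = 8 + y$
$p{\left(h \right)} = 5$ ($p{\left(h \right)} = 5 + 0 = 5$)
$b{\left(R,k \right)} = k + R k \left(18 + k\right) \left(69 + R\right)$ ($b{\left(R,k \right)} = \left(69 + R\right) \left(\left(8 + 10\right) + k\right) R k + k = \left(69 + R\right) \left(18 + k\right) R k + k = \left(18 + k\right) \left(69 + R\right) R k + k = R \left(18 + k\right) \left(69 + R\right) k + k = R k \left(18 + k\right) \left(69 + R\right) + k = k + R k \left(18 + k\right) \left(69 + R\right)$)
$b{\left(-90,p{\left(15 \right)} \right)} - \left(W{\left(33,1 \right)} - 8434\right) = 5 \left(1 + 18 \left(-90\right)^{2} + 1242 \left(-90\right) + 5 \left(-90\right)^{2} + 69 \left(-90\right) 5\right) - \left(33 - 8434\right) = 5 \left(1 + 18 \cdot 8100 - 111780 + 5 \cdot 8100 - 31050\right) - -8401 = 5 \left(1 + 145800 - 111780 + 40500 - 31050\right) + 8401 = 5 \cdot 43471 + 8401 = 217355 + 8401 = 225756$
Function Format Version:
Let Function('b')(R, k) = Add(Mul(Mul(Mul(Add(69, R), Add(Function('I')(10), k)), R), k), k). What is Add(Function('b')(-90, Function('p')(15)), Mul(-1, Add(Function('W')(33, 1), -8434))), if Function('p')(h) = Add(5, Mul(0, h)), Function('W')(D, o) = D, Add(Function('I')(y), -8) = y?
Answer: 225756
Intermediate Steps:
Function('I')(y) = Add(8, y)
Function('p')(h) = 5 (Function('p')(h) = Add(5, 0) = 5)
Function('b')(R, k) = Add(k, Mul(R, k, Add(18, k), Add(69, R))) (Function('b')(R, k) = Add(Mul(Mul(Mul(Add(69, R), Add(Add(8, 10), k)), R), k), k) = Add(Mul(Mul(Mul(Add(69, R), Add(18, k)), R), k), k) = Add(Mul(Mul(Mul(Add(18, k), Add(69, R)), R), k), k) = Add(Mul(Mul(R, Add(18, k), Add(69, R)), k), k) = Add(Mul(R, k, Add(18, k), Add(69, R)), k) = Add(k, Mul(R, k, Add(18, k), Add(69, R))))
Add(Function('b')(-90, Function('p')(15)), Mul(-1, Add(Function('W')(33, 1), -8434))) = Add(Mul(5, Add(1, Mul(18, Pow(-90, 2)), Mul(1242, -90), Mul(5, Pow(-90, 2)), Mul(69, -90, 5))), Mul(-1, Add(33, -8434))) = Add(Mul(5, Add(1, Mul(18, 8100), -111780, Mul(5, 8100), -31050)), Mul(-1, -8401)) = Add(Mul(5, Add(1, 145800, -111780, 40500, -31050)), 8401) = Add(Mul(5, 43471), 8401) = Add(217355, 8401) = 225756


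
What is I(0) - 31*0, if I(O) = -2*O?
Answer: 0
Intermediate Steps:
I(0) - 31*0 = -2*0 - 31*0 = 0 + 0 = 0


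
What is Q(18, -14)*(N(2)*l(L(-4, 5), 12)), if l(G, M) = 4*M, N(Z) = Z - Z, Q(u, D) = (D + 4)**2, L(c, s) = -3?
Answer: 0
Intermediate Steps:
Q(u, D) = (4 + D)**2
N(Z) = 0
Q(18, -14)*(N(2)*l(L(-4, 5), 12)) = (4 - 14)**2*(0*(4*12)) = (-10)**2*(0*48) = 100*0 = 0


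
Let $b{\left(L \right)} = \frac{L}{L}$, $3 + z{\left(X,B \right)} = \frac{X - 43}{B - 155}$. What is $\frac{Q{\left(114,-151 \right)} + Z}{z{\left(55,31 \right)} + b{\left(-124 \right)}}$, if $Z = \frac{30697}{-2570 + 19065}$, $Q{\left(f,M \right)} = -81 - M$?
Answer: $- \frac{36745757}{1072175} \approx -34.272$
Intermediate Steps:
$z{\left(X,B \right)} = -3 + \frac{-43 + X}{-155 + B}$ ($z{\left(X,B \right)} = -3 + \frac{X - 43}{B - 155} = -3 + \frac{-43 + X}{-155 + B}$)
$b{\left(L \right)} = 1$
$Z = \frac{30697}{16495} \approx 1.861$
$\frac{Q{\left(114,-151 \right)} + Z}{z{\left(55,31 \right)} + b{\left(-124 \right)}} = \frac{\left(-81 - -151\right) + \frac{30697}{16495}}{\frac{422 + 55 - 93}{-155 + 31} + 1} = \frac{\left(-81 + 151\right) + \frac{30697}{16495}}{\frac{422 + 55 - 93}{-124} + 1} = \frac{70 + \frac{30697}{16495}}{\left(- \frac{1}{124}\right) 384 + 1} = \frac{1185347}{16495 \left(- \frac{96}{31} + 1\right)} = \frac{1185347}{16495 \left(- \frac{65}{31}\right)} = \frac{1185347}{16495} \left(- \frac{31}{65}\right) = - \frac{36745757}{1072175}$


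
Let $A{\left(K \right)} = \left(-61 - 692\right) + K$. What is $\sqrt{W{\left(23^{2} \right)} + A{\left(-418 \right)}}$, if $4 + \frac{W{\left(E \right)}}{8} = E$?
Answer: $\sqrt{3029} \approx 55.036$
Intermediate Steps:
$A{\left(K \right)} = -753 + K$
$W{\left(E \right)} = -32 + 8 E$
$\sqrt{W{\left(23^{2} \right)} + A{\left(-418 \right)}} = \sqrt{\left(-32 + 8 \cdot 23^{2}\right) - 1171} = \sqrt{\left(-32 + 8 \cdot 529\right) - 1171} = \sqrt{\left(-32 + 4232\right) - 1171} = \sqrt{4200 - 1171} = \sqrt{3029}$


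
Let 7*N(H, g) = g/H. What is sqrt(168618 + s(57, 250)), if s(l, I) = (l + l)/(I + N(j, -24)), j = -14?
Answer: 3*sqrt(704247363709)/6131 ≈ 410.63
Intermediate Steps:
N(H, g) = g/(7*H) (N(H, g) = (g/H)/7 = g/(7*H))
s(l, I) = 2*l/(12/49 + I) (s(l, I) = (l + l)/(I + (1/7)*(-24)/(-14)) = (2*l)/(I + (1/7)*(-24)*(-1/14)) = (2*l)/(I + 12/49) = (2*l)/(12/49 + I) = 2*l/(12/49 + I))
sqrt(168618 + s(57, 250)) = sqrt(168618 + 98*57/(12 + 49*250)) = sqrt(168618 + 98*57/(12 + 12250)) = sqrt(168618 + 98*57/12262) = sqrt(168618 + 98*57*(1/12262)) = sqrt(168618 + 2793/6131) = sqrt(1033799751/6131) = 3*sqrt(704247363709)/6131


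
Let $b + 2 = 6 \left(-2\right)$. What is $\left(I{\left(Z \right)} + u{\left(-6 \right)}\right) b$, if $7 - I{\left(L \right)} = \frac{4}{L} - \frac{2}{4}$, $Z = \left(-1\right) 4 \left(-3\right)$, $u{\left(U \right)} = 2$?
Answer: $- \frac{385}{3} \approx -128.33$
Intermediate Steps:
$b = -14$ ($b = -2 + 6 \left(-2\right) = -2 - 12 = -14$)
$Z = 12$ ($Z = \left(-4\right) \left(-3\right) = 12$)
$I{\left(L \right)} = \frac{15}{2} - \frac{4}{L}$ ($I{\left(L \right)} = 7 - \left(\frac{4}{L} - \frac{2}{4}\right) = 7 - \left(\frac{4}{L} - \frac{1}{2}\right) = 7 - \left(- \frac{1}{2} + \frac{4}{L}\right) = 7 + \left(\frac{1}{2} - \frac{4}{L}\right) = \frac{15}{2} - \frac{4}{L}$)
$\left(I{\left(Z \right)} + u{\left(-6 \right)}\right) b = \left(\left(\frac{15}{2} - \frac{4}{12}\right) + 2\right) \left(-14\right) = \left(\left(\frac{15}{2} - \frac{1}{3}\right) + 2\right) \left(-14\right) = \left(\frac{43}{6} + 2\right) \left(-14\right) = \frac{55}{6} \left(-14\right) = - \frac{385}{3}$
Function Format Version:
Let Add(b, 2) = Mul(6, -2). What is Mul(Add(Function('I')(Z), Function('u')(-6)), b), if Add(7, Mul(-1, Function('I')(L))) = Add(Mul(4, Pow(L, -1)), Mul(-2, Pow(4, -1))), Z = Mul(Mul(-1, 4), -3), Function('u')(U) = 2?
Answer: Rational(-385, 3) ≈ -128.33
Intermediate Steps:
b = -14 (b = Add(-2, Mul(6, -2)) = Add(-2, -12) = -14)
Z = 12 (Z = Mul(-4, -3) = 12)
Function('I')(L) = Add(Rational(15, 2), Mul(-4, Pow(L, -1))) (Function('I')(L) = Add(7, Mul(-1, Add(Mul(4, Pow(L, -1)), Mul(-2, Pow(4, -1))))) = Add(7, Mul(-1, Add(Mul(4, Pow(L, -1)), Mul(-2, Rational(1, 4))))) = Add(7, Mul(-1, Add(Mul(4, Pow(L, -1)), Rational(-1, 2)))) = Add(7, Mul(-1, Add(Rational(-1, 2), Mul(4, Pow(L, -1))))) = Add(7, Add(Rational(1, 2), Mul(-4, Pow(L, -1)))) = Add(Rational(15, 2), Mul(-4, Pow(L, -1))))
Mul(Add(Function('I')(Z), Function('u')(-6)), b) = Mul(Add(Add(Rational(15, 2), Mul(-4, Pow(12, -1))), 2), -14) = Mul(Add(Add(Rational(15, 2), Mul(-4, Rational(1, 12))), 2), -14) = Mul(Add(Add(Rational(15, 2), Rational(-1, 3)), 2), -14) = Mul(Add(Rational(43, 6), 2), -14) = Mul(Rational(55, 6), -14) = Rational(-385, 3)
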